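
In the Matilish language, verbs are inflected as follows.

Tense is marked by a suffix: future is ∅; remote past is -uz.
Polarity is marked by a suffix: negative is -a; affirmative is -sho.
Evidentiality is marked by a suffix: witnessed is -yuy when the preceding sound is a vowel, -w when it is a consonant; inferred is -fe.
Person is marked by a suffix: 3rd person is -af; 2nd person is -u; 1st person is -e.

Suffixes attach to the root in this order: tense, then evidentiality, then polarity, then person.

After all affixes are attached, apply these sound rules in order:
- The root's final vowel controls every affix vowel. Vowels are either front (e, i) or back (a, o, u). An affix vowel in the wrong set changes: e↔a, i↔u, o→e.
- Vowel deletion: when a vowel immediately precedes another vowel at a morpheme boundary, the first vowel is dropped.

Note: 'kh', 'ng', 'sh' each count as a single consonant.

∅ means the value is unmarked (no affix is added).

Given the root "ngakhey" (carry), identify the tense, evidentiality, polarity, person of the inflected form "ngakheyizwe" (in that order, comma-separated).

remote past, witnessed, negative, 1st person

Segment: ngakhey-uz-w-a-e.
tense: -uz → remote past.
evidentiality: -yuy/w → witnessed.
polarity: -a → negative.
person: -e → 1st person.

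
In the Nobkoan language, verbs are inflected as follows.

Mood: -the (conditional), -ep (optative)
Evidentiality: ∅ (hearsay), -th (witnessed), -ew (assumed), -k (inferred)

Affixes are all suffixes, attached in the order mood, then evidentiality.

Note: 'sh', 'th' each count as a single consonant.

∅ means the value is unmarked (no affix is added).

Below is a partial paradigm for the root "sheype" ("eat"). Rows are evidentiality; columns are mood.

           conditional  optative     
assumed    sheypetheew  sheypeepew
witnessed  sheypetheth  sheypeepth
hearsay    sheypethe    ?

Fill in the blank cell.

Attach mood optative -ep → sheypeep.
evidentiality = hearsay: zero marking, form stays sheypeep.

sheypeep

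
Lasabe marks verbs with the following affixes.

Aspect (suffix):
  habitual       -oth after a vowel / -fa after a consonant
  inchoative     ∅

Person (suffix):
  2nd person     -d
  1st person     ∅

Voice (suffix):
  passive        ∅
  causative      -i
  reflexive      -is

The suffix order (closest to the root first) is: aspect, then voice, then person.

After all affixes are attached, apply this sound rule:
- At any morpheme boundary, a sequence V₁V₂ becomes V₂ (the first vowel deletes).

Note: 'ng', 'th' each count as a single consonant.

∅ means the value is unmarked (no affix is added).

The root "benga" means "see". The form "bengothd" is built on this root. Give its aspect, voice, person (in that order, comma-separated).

Segment: benga-oth-d.
aspect: -oth/fa → habitual.
voice: ∅ → passive.
person: -d → 2nd person.

habitual, passive, 2nd person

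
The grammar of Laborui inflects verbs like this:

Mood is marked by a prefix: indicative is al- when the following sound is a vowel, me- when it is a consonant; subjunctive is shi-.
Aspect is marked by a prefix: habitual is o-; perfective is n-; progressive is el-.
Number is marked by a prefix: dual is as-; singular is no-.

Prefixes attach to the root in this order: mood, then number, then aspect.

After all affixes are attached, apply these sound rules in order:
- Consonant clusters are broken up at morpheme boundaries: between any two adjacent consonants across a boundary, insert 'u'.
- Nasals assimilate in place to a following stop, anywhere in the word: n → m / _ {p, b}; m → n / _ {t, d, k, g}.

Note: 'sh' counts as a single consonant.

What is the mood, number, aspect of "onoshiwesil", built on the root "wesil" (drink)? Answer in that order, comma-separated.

subjunctive, singular, habitual

Segment: o-no-shi-wesil.
mood: shi- → subjunctive.
number: no- → singular.
aspect: o- → habitual.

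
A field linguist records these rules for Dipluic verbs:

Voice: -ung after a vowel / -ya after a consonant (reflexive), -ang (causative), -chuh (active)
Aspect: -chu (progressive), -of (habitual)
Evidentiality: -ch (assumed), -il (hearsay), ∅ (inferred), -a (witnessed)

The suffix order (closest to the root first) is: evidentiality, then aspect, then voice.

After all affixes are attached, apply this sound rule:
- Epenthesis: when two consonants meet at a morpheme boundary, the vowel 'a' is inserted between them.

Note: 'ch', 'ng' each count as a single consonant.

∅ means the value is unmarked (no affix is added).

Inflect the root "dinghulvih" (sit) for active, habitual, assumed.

dinghulvihachofachuh

Attach evidentiality assumed -ch → dinghulvihch.
Attach aspect habitual -of → dinghulvihchof.
Attach voice active -chuh → dinghulvihchofchuh.
Apply epenthesis: dinghulvihchofchuh → dinghulvihachofachuh.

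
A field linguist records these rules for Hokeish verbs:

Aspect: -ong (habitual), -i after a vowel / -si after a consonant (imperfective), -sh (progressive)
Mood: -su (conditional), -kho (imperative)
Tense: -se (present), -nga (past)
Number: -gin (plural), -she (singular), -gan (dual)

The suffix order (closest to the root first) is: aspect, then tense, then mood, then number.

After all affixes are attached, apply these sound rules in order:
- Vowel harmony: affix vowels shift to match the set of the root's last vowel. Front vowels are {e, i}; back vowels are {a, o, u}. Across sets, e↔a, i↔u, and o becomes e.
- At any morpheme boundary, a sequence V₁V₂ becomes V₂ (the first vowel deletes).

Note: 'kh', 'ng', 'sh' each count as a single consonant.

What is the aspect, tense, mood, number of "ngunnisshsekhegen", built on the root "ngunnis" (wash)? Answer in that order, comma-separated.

Segment: ngunnis-sh-se-kho-gan.
aspect: -sh → progressive.
tense: -se → present.
mood: -kho → imperative.
number: -gan → dual.

progressive, present, imperative, dual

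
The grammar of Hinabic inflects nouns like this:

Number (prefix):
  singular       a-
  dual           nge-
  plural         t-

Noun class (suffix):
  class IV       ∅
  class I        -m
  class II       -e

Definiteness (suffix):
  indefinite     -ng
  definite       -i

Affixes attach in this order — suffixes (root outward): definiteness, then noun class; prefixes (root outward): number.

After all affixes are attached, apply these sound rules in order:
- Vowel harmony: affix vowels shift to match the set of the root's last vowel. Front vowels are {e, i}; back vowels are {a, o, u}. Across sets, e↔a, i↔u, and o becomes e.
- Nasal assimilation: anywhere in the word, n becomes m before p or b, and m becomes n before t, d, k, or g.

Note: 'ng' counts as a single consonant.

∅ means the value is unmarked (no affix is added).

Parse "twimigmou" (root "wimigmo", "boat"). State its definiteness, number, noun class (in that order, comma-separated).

definite, plural, class IV

Segment: t-wimigmo-i.
definiteness: -i → definite.
number: t- → plural.
noun class: ∅ → class IV.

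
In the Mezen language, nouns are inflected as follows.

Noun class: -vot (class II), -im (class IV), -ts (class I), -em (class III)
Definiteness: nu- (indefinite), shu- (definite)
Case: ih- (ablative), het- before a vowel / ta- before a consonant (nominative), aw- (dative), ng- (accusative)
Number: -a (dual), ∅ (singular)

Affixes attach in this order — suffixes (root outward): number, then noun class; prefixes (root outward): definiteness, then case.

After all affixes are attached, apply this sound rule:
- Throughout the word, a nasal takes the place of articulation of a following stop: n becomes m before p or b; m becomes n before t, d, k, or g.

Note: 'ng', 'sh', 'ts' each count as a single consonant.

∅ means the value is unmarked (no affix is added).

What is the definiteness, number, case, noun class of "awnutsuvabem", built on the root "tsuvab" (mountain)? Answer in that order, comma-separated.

Segment: aw-nu-tsuvab-em.
definiteness: nu- → indefinite.
number: ∅ → singular.
case: aw- → dative.
noun class: -em → class III.

indefinite, singular, dative, class III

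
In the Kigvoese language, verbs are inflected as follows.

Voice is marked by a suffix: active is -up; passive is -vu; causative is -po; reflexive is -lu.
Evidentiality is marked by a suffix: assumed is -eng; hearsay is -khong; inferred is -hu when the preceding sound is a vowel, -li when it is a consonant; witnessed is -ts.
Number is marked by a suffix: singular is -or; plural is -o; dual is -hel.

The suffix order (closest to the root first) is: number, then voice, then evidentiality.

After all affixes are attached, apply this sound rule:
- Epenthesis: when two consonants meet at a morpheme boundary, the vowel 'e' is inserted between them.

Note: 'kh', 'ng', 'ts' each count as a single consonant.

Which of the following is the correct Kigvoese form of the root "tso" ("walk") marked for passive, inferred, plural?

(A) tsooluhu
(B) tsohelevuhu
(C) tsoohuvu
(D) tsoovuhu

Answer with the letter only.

D

Attach number plural -o → tsoo.
Attach voice passive -vu → tsoovu.
Attach evidentiality inferred -hu (after vowel 'u') → tsoovuhu.
Epenthesis: no change.
So the correct form is tsoovuhu, option (D).
(A) tsooluhu is wrong: it uses reflexive instead of passive for voice.
(C) tsoohuvu is wrong: it has the affixes in the wrong order.
(B) tsohelevuhu is wrong: it uses dual instead of plural for number.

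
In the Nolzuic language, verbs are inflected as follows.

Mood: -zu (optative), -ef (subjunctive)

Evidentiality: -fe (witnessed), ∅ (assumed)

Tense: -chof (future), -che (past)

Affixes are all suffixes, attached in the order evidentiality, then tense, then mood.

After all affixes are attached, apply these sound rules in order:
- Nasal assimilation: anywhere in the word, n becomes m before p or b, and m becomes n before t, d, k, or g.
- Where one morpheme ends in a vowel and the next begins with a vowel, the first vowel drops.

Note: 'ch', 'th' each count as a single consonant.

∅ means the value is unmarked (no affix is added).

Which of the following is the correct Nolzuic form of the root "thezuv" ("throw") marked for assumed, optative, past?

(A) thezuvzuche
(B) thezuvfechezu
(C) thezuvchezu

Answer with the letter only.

evidentiality = assumed: zero marking, form stays thezuv.
Attach tense past -che → thezuvche.
Attach mood optative -zu → thezuvchezu.
Nasal assimilation: no change.
Vowel deletion: no change.
So the correct form is thezuvchezu, option (C).
(B) thezuvfechezu is wrong: it uses witnessed instead of assumed for evidentiality.
(A) thezuvzuche is wrong: it has the affixes in the wrong order.

C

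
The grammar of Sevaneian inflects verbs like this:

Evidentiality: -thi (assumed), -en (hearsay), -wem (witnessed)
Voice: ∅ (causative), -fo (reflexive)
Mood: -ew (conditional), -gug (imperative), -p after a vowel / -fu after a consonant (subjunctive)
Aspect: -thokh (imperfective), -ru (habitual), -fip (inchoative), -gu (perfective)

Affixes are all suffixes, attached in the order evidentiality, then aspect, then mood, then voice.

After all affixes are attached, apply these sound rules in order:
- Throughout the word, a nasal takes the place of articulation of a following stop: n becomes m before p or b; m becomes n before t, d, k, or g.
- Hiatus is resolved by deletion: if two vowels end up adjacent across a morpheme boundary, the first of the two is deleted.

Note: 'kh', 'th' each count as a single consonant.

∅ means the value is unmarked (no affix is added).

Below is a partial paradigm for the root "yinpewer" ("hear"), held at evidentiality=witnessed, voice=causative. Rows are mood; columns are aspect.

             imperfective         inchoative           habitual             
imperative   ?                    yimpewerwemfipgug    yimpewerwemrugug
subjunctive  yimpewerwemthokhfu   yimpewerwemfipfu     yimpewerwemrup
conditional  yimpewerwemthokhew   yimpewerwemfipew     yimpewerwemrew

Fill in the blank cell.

Attach evidentiality witnessed -wem → yinpewerwem.
Attach aspect imperfective -thokh → yinpewerwemthokh.
Attach mood imperative -gug → yinpewerwemthokhgug.
voice = causative: zero marking, form stays yinpewerwemthokhgug.
Apply nasal assimilation: yinpewerwemthokhgug → yimpewerwemthokhgug.
Vowel deletion: no change.

yimpewerwemthokhgug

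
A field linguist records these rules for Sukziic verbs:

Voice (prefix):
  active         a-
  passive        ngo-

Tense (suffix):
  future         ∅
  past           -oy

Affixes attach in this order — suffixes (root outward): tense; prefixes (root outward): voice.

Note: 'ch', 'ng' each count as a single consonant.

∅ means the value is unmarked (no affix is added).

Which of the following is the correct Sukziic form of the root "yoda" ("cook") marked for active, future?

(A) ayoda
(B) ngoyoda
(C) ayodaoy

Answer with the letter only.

A

tense = future: zero marking, form stays yoda.
Attach voice active a- → ayoda.
So the correct form is ayoda, option (A).
(B) ngoyoda is wrong: it uses passive instead of active for voice.
(C) ayodaoy is wrong: it uses past instead of future for tense.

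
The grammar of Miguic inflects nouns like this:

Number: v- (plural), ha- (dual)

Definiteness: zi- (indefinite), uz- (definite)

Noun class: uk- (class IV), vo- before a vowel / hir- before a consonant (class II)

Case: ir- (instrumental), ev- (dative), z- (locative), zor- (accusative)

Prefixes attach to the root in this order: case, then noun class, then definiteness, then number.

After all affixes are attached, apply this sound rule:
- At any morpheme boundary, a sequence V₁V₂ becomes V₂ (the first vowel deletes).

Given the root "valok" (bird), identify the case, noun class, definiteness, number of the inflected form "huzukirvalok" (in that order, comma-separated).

Segment: ha-uz-uk-ir-valok.
case: ir- → instrumental.
noun class: uk- → class IV.
definiteness: uz- → definite.
number: ha- → dual.

instrumental, class IV, definite, dual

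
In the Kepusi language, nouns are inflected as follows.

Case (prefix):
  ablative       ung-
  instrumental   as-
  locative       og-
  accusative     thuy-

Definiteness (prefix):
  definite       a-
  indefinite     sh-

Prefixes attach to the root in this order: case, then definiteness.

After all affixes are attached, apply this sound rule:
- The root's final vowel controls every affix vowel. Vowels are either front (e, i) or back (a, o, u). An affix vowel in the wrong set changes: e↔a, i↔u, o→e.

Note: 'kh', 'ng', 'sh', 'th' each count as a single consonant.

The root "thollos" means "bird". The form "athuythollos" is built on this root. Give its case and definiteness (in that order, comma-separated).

Segment: a-thuy-thollos.
case: thuy- → accusative.
definiteness: a- → definite.

accusative, definite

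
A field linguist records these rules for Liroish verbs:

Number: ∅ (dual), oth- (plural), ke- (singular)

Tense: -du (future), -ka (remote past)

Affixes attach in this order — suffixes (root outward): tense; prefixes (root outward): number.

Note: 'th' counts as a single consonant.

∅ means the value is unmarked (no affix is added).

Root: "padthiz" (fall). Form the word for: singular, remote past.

kepadthizka

Attach number singular ke- → kepadthiz.
Attach tense remote past -ka → kepadthizka.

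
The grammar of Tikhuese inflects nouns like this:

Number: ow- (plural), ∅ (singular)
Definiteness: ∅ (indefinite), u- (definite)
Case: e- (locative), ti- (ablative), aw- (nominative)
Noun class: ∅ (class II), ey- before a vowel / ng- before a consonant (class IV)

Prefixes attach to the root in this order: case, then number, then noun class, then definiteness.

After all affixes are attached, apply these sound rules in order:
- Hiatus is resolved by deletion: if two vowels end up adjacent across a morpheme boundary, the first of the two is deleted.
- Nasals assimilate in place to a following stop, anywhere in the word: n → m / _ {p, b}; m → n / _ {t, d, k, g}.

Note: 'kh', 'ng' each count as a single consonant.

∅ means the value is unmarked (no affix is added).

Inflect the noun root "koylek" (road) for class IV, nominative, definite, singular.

Attach case nominative aw- → awkoylek.
number = singular: zero marking, form stays awkoylek.
Attach noun class class IV ey- (before vowel 'a') → eyawkoylek.
Attach definiteness definite u- → ueyawkoylek.
Apply vowel deletion: ueyawkoylek → eyawkoylek.
Nasal assimilation: no change.

eyawkoylek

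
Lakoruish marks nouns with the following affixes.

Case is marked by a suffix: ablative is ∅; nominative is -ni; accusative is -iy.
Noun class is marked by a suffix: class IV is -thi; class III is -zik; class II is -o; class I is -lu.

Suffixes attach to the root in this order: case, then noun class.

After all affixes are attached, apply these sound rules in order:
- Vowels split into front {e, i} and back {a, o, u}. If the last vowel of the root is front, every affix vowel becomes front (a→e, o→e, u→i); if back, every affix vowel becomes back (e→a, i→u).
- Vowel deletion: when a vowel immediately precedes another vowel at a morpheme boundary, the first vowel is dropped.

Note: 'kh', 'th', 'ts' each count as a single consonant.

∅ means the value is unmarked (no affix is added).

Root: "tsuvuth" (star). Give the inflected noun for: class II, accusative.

Attach case accusative -iy → tsuvuthiy.
Attach noun class class II -o → tsuvuthiyo.
Apply vowel harmony: tsuvuthiyo → tsuvuthuyo.
Vowel deletion: no change.

tsuvuthuyo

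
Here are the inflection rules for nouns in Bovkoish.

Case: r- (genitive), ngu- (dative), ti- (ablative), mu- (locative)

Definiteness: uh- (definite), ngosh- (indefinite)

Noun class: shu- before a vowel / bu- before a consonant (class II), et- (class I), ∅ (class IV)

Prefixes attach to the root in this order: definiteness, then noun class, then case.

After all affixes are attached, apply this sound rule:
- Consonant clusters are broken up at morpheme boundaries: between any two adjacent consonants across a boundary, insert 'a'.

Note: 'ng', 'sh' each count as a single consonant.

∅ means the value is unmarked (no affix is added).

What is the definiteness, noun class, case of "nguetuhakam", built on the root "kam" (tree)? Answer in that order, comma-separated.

Segment: ngu-et-uh-kam.
definiteness: uh- → definite.
noun class: et- → class I.
case: ngu- → dative.

definite, class I, dative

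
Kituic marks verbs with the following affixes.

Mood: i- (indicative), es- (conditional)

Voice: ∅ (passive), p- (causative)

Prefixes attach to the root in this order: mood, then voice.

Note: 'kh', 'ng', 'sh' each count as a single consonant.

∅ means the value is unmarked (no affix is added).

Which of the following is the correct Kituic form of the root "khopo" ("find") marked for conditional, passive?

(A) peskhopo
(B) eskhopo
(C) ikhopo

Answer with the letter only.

B

Attach mood conditional es- → eskhopo.
voice = passive: zero marking, form stays eskhopo.
So the correct form is eskhopo, option (B).
(C) ikhopo is wrong: it uses indicative instead of conditional for mood.
(A) peskhopo is wrong: it uses causative instead of passive for voice.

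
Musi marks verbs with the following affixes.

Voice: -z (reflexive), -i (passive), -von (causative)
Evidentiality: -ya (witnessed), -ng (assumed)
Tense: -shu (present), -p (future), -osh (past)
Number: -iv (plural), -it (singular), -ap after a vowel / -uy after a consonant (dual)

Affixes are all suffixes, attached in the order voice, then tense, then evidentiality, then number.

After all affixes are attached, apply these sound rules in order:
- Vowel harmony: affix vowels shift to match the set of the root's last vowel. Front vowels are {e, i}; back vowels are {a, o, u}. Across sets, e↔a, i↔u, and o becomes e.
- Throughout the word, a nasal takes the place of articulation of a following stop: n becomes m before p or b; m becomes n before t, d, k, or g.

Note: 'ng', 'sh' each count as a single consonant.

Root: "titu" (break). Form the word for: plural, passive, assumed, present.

tituushunguv

Attach voice passive -i → titui.
Attach tense present -shu → tituishu.
Attach evidentiality assumed -ng → tituishung.
Attach number plural -iv → tituishungiv.
Apply vowel harmony: tituishungiv → tituushunguv.
Nasal assimilation: no change.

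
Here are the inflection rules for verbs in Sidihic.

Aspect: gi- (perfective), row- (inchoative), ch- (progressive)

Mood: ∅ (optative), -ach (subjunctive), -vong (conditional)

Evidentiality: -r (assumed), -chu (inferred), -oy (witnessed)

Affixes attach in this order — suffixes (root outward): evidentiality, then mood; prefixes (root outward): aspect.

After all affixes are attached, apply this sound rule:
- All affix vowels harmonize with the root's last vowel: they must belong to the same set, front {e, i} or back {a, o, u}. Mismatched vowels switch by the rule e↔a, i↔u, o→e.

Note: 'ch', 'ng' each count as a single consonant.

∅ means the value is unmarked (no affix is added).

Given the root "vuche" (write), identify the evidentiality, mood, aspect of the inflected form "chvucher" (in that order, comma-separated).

assumed, optative, progressive

Segment: ch-vuche-r.
evidentiality: -r → assumed.
mood: ∅ → optative.
aspect: ch- → progressive.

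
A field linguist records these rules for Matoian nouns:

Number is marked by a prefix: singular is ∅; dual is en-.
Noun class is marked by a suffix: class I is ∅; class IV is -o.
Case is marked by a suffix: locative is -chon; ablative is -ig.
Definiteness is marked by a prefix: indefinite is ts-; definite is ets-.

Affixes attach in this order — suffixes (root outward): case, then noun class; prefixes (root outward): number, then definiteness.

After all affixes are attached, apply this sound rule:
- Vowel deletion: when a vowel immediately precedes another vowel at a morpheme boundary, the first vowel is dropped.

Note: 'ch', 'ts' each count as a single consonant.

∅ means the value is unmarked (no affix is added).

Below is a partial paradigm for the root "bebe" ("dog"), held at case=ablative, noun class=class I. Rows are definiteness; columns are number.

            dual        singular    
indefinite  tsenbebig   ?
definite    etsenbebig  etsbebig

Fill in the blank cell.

number = singular: zero marking, form stays bebe.
Attach definiteness indefinite ts- → tsbebe.
Attach case ablative -ig → tsbebeig.
noun class = class I: zero marking, form stays tsbebeig.
Apply vowel deletion: tsbebeig → tsbebig.

tsbebig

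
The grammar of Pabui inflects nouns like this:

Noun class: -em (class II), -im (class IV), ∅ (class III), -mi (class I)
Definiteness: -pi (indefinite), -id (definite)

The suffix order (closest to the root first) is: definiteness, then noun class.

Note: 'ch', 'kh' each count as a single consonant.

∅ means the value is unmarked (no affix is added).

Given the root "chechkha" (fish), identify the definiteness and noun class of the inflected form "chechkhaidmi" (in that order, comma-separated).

Segment: chechkha-id-mi.
definiteness: -id → definite.
noun class: -mi → class I.

definite, class I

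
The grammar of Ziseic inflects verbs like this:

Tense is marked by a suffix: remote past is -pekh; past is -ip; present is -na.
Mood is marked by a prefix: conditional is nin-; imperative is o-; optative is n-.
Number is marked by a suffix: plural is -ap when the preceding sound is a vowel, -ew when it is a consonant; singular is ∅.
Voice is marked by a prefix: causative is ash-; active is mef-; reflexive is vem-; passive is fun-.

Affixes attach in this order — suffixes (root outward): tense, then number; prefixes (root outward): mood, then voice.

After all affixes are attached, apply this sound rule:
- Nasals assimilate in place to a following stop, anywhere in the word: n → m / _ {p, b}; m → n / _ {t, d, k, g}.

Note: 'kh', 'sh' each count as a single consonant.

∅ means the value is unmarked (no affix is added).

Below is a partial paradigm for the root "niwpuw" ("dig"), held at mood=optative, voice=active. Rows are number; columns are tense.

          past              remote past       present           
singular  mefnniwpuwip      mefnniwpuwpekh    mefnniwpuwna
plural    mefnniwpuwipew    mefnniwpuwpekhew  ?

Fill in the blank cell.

Attach tense present -na → niwpuwna.
Attach number plural -ap (after vowel 'a') → niwpuwnaap.
Attach mood optative n- → nniwpuwnaap.
Attach voice active mef- → mefnniwpuwnaap.
Nasal assimilation: no change.

mefnniwpuwnaap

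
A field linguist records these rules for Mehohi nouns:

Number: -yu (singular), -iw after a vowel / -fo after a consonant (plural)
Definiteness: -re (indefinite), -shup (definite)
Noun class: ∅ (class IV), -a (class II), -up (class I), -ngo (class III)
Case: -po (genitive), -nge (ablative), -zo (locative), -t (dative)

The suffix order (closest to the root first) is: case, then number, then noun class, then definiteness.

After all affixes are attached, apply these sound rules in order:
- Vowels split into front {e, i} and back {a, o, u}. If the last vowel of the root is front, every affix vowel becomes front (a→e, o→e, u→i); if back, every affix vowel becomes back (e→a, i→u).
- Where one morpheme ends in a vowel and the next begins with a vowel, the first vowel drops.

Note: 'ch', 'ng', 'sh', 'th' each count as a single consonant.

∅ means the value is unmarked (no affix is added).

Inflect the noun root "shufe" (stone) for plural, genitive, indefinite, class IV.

shufepiwre

Attach case genitive -po → shufepo.
Attach number plural -iw (after vowel 'o') → shufepoiw.
noun class = class IV: zero marking, form stays shufepoiw.
Attach definiteness indefinite -re → shufepoiwre.
Apply vowel harmony: shufepoiwre → shufepeiwre.
Apply vowel deletion: shufepeiwre → shufepiwre.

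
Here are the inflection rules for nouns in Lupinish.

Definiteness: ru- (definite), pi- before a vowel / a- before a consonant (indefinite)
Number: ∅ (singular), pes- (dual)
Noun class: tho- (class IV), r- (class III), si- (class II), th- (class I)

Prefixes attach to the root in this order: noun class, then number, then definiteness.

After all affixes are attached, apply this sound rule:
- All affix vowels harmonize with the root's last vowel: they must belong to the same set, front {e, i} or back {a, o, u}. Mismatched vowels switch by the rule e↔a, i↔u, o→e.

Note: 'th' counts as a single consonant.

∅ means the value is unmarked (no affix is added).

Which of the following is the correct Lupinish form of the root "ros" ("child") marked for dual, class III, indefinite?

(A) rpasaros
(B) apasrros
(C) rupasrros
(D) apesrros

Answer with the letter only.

Attach noun class class III r- → rros.
Attach number dual pes- → pesrros.
Attach definiteness indefinite a- (before consonant 'p') → apesrros.
Apply vowel harmony: apesrros → apasrros.
So the correct form is apasrros, option (B).
(A) rpasaros is wrong: it has the affixes in the wrong order.
(C) rupasrros is wrong: it uses definite instead of indefinite for definiteness.
(D) apesrros is wrong: it fails to apply the sound rule(s).

B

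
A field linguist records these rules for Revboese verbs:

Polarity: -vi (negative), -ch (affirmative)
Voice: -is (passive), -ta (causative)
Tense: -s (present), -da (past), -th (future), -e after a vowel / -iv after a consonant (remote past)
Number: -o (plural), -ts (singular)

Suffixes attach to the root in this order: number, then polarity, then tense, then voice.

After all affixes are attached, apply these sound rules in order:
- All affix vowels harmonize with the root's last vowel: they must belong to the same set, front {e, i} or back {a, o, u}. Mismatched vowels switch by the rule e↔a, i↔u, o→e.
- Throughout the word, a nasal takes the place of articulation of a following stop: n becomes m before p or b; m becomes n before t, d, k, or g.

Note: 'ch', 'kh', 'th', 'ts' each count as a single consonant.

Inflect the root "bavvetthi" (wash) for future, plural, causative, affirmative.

Attach number plural -o → bavvetthio.
Attach polarity affirmative -ch → bavvetthioch.
Attach tense future -th → bavvetthiochth.
Attach voice causative -ta → bavvetthiochthta.
Apply vowel harmony: bavvetthiochthta → bavvetthiechthte.
Nasal assimilation: no change.

bavvetthiechthte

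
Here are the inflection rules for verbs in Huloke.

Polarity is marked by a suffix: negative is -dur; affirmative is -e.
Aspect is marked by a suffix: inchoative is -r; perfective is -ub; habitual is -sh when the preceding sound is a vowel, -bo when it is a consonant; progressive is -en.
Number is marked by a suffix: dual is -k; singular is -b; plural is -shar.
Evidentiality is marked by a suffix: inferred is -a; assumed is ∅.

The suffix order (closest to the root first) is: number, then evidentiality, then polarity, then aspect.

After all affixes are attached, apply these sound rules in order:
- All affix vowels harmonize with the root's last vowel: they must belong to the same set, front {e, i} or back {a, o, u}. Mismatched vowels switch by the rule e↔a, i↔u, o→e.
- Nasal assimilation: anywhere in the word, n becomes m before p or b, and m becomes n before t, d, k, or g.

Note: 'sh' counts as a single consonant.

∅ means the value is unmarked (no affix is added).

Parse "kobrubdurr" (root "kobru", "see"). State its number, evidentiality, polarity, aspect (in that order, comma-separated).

Segment: kobru-b-dur-r.
number: -b → singular.
evidentiality: ∅ → assumed.
polarity: -dur → negative.
aspect: -r → inchoative.

singular, assumed, negative, inchoative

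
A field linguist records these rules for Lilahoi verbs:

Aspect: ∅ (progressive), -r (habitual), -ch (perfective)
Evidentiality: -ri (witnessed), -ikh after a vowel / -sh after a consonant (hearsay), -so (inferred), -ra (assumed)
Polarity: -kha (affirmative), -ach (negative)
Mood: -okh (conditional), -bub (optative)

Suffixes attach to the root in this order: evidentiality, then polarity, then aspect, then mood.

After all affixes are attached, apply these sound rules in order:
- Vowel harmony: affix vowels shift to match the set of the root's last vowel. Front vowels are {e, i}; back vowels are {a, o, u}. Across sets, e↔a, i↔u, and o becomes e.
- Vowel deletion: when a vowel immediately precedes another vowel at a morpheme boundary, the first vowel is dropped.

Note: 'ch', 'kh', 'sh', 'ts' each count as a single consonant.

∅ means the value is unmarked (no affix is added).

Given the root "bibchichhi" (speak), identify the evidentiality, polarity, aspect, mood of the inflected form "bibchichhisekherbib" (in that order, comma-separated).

inferred, affirmative, habitual, optative

Segment: bibchichhi-so-kha-r-bub.
evidentiality: -so → inferred.
polarity: -kha → affirmative.
aspect: -r → habitual.
mood: -bub → optative.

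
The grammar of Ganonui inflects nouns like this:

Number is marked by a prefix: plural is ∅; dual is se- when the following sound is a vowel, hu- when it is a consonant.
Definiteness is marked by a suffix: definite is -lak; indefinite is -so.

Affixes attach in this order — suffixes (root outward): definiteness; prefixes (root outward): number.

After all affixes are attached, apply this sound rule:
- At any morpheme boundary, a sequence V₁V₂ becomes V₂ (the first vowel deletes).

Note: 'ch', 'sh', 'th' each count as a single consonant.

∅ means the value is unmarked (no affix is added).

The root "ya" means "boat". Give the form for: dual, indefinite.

huyaso

Attach number dual hu- (before consonant 'y') → huya.
Attach definiteness indefinite -so → huyaso.
Vowel deletion: no change.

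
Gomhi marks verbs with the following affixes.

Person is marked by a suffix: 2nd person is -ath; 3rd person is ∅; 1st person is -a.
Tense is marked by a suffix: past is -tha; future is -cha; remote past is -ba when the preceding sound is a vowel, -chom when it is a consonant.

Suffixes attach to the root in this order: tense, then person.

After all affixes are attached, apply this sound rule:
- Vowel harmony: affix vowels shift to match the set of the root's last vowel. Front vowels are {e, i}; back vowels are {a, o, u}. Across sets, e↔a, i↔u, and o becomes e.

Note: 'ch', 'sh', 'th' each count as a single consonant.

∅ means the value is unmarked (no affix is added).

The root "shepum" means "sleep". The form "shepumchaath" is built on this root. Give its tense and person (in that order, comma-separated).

Segment: shepum-cha-ath.
tense: -cha → future.
person: -ath → 2nd person.

future, 2nd person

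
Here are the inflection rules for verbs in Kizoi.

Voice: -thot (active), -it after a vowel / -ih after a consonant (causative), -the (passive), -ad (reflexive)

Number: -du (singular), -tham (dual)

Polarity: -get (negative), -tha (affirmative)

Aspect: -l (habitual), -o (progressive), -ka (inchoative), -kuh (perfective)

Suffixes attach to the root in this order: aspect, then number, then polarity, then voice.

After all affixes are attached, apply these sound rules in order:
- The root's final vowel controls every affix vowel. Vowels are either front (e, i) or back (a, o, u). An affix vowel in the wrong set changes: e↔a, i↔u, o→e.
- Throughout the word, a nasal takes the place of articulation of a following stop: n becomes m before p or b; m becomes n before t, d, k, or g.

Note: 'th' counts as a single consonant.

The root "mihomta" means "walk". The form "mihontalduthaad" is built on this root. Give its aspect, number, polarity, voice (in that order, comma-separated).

Segment: mihomta-l-du-tha-ad.
aspect: -l → habitual.
number: -du → singular.
polarity: -tha → affirmative.
voice: -ad → reflexive.

habitual, singular, affirmative, reflexive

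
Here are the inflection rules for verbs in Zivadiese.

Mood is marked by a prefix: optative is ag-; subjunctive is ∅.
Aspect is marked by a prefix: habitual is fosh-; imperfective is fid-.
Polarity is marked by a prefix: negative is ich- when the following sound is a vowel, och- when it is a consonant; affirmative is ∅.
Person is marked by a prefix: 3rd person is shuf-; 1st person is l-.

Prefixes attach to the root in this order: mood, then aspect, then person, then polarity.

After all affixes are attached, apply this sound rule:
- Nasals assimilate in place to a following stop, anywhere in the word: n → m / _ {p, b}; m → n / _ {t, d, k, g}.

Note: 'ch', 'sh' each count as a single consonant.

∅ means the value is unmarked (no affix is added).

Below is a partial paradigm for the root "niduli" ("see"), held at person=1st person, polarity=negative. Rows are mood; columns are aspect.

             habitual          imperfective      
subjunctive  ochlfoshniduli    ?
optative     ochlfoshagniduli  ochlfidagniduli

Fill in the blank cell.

ochlfidniduli

mood = subjunctive: zero marking, form stays niduli.
Attach aspect imperfective fid- → fidniduli.
Attach person 1st person l- → lfidniduli.
Attach polarity negative och- (before consonant 'l') → ochlfidniduli.
Nasal assimilation: no change.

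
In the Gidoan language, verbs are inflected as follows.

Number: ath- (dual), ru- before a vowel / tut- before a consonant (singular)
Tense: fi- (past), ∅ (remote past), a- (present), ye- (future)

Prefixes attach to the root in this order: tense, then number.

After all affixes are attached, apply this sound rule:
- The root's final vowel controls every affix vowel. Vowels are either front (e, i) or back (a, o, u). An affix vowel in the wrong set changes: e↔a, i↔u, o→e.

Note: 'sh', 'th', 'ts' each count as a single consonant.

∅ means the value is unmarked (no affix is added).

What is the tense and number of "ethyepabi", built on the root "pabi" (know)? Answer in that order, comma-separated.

future, dual

Segment: ath-ye-pabi.
tense: ye- → future.
number: ath- → dual.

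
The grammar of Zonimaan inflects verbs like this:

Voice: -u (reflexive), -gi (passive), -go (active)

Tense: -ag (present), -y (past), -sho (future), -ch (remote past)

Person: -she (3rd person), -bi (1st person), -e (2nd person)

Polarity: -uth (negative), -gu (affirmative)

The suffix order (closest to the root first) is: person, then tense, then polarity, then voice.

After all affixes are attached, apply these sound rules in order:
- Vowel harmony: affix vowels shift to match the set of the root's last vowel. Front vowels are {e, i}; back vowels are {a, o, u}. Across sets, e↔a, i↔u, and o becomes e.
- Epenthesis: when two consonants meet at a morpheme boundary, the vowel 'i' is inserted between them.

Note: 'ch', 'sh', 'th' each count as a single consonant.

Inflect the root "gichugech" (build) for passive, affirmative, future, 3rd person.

Attach person 3rd person -she → gichugechshe.
Attach tense future -sho → gichugechshesho.
Attach polarity affirmative -gu → gichugechsheshogu.
Attach voice passive -gi → gichugechsheshogugi.
Apply vowel harmony: gichugechsheshogugi → gichugechsheshegigi.
Apply epenthesis: gichugechsheshegigi → gichugechisheshegigi.

gichugechisheshegigi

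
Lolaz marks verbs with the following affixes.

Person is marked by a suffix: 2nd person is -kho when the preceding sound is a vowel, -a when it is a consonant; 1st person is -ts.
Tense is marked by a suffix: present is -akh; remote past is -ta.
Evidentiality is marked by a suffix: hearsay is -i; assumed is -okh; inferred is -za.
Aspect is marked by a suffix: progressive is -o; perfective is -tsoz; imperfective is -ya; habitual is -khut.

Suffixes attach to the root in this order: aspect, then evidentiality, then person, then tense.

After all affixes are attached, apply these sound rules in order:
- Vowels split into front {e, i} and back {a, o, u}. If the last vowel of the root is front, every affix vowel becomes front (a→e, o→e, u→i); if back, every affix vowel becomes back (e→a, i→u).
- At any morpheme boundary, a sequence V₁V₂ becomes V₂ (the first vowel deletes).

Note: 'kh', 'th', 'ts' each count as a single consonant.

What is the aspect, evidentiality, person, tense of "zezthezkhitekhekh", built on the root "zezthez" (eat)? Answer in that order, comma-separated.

Segment: zezthez-khut-okh-a-akh.
aspect: -khut → habitual.
evidentiality: -okh → assumed.
person: -kho/a → 2nd person.
tense: -akh → present.

habitual, assumed, 2nd person, present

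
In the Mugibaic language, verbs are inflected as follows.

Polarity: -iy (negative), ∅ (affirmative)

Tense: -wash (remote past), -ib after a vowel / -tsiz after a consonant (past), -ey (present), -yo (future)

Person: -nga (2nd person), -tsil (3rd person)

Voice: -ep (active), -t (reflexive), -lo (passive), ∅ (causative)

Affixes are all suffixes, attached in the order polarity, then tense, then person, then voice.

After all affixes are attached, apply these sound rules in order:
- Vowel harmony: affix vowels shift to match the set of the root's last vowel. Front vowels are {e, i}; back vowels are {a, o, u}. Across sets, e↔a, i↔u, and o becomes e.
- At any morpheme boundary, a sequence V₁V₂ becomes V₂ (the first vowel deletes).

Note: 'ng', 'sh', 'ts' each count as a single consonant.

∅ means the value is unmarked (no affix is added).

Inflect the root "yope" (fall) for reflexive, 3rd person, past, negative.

yopiytsiztsilt

Attach polarity negative -iy → yopeiy.
Attach tense past -tsiz (after consonant 'y') → yopeiytsiz.
Attach person 3rd person -tsil → yopeiytsiztsil.
Attach voice reflexive -t → yopeiytsiztsilt.
Vowel harmony: no change.
Apply vowel deletion: yopeiytsiztsilt → yopiytsiztsilt.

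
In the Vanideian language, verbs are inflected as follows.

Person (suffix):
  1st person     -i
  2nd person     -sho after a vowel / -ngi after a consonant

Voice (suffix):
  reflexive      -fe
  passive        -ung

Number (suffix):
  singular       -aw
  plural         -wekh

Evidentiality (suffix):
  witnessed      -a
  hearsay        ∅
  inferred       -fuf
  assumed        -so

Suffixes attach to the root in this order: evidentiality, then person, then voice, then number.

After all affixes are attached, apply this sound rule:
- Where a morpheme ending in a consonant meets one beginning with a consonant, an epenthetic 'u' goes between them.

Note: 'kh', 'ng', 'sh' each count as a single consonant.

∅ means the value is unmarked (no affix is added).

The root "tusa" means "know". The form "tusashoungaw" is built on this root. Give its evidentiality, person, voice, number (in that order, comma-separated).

Segment: tusa-sho-ung-aw.
evidentiality: ∅ → hearsay.
person: -sho/ngi → 2nd person.
voice: -ung → passive.
number: -aw → singular.

hearsay, 2nd person, passive, singular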